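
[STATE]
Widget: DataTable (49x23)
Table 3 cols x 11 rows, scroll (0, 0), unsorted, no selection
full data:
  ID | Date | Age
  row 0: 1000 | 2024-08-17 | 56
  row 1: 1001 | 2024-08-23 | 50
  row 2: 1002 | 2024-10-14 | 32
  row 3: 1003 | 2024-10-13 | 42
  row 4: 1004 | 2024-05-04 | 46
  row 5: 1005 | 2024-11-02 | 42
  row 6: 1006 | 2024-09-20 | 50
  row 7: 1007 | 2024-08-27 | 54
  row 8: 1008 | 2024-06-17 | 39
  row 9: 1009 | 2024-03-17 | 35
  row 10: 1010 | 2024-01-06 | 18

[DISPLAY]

ID  │Date      │Age                              
────┼──────────┼───                              
1000│2024-08-17│56                               
1001│2024-08-23│50                               
1002│2024-10-14│32                               
1003│2024-10-13│42                               
1004│2024-05-04│46                               
1005│2024-11-02│42                               
1006│2024-09-20│50                               
1007│2024-08-27│54                               
1008│2024-06-17│39                               
1009│2024-03-17│35                               
1010│2024-01-06│18                               
                                                 
                                                 
                                                 
                                                 
                                                 
                                                 
                                                 
                                                 
                                                 
                                                 


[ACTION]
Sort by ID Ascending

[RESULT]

ID ▲│Date      │Age                              
────┼──────────┼───                              
1000│2024-08-17│56                               
1001│2024-08-23│50                               
1002│2024-10-14│32                               
1003│2024-10-13│42                               
1004│2024-05-04│46                               
1005│2024-11-02│42                               
1006│2024-09-20│50                               
1007│2024-08-27│54                               
1008│2024-06-17│39                               
1009│2024-03-17│35                               
1010│2024-01-06│18                               
                                                 
                                                 
                                                 
                                                 
                                                 
                                                 
                                                 
                                                 
                                                 
                                                 


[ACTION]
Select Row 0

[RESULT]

ID ▲│Date      │Age                              
────┼──────────┼───                              
>000│2024-08-17│56                               
1001│2024-08-23│50                               
1002│2024-10-14│32                               
1003│2024-10-13│42                               
1004│2024-05-04│46                               
1005│2024-11-02│42                               
1006│2024-09-20│50                               
1007│2024-08-27│54                               
1008│2024-06-17│39                               
1009│2024-03-17│35                               
1010│2024-01-06│18                               
                                                 
                                                 
                                                 
                                                 
                                                 
                                                 
                                                 
                                                 
                                                 
                                                 


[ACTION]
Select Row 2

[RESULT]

ID ▲│Date      │Age                              
────┼──────────┼───                              
1000│2024-08-17│56                               
1001│2024-08-23│50                               
>002│2024-10-14│32                               
1003│2024-10-13│42                               
1004│2024-05-04│46                               
1005│2024-11-02│42                               
1006│2024-09-20│50                               
1007│2024-08-27│54                               
1008│2024-06-17│39                               
1009│2024-03-17│35                               
1010│2024-01-06│18                               
                                                 
                                                 
                                                 
                                                 
                                                 
                                                 
                                                 
                                                 
                                                 
                                                 


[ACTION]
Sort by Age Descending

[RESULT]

ID  │Date      │Ag▼                              
────┼──────────┼───                              
1000│2024-08-17│56                               
1007│2024-08-27│54                               
>001│2024-08-23│50                               
1006│2024-09-20│50                               
1004│2024-05-04│46                               
1003│2024-10-13│42                               
1005│2024-11-02│42                               
1008│2024-06-17│39                               
1009│2024-03-17│35                               
1002│2024-10-14│32                               
1010│2024-01-06│18                               
                                                 
                                                 
                                                 
                                                 
                                                 
                                                 
                                                 
                                                 
                                                 
                                                 


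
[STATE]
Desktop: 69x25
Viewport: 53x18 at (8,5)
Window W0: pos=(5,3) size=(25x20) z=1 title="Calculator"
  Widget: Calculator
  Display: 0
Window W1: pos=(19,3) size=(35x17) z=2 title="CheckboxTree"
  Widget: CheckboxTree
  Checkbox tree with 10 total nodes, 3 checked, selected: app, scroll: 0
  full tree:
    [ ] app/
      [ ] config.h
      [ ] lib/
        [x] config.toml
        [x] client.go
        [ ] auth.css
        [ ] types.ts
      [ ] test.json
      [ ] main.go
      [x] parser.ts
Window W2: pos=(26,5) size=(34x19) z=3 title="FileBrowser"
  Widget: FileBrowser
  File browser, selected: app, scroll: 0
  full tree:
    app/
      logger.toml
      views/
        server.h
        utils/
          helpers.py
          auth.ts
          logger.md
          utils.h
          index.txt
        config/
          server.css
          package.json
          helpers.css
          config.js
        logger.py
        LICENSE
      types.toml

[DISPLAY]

───────────┠──────┏━━━━━━━━━━━━━━━━━━━━━━━━━━━━━━━━┓ 
           ┃>[-] a┃ FileBrowser                    ┃ 
──┬───┬───┬┃   [ ]┠────────────────────────────────┨ 
7 │ 8 │ 9 │┃   [-]┃> [-] app/                      ┃ 
──┼───┼───┼┃     [┃    logger.toml                 ┃ 
4 │ 5 │ 6 │┃     [┃    [+] views/                  ┃ 
──┼───┼───┼┃     [┃    types.toml                  ┃ 
1 │ 2 │ 3 │┃     [┃                                ┃ 
──┼───┼───┼┃   [ ]┃                                ┃ 
0 │ . │ = │┃   [ ]┃                                ┃ 
──┼───┼───┼┃   [x]┃                                ┃ 
C │ MC│ MR│┃      ┃                                ┃ 
──┴───┴───┴┃      ┃                                ┃ 
           ┃      ┃                                ┃ 
           ┗━━━━━━┃                                ┃ 
                  ┃                                ┃ 
                  ┃                                ┃ 
━━━━━━━━━━━━━━━━━━┃                                ┃ 


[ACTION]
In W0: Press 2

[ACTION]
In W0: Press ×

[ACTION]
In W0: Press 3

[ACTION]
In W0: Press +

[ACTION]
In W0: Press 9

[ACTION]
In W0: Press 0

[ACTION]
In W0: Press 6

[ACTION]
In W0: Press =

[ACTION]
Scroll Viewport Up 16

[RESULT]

                                                     
                                                     
                                                     
━━━━━━━━━━━┏━━━━━━━━━━━━━━━━━━━━━━━━━━━━━━━━━┓       
alculator  ┃ CheckboxTree                    ┃       
───────────┠──────┏━━━━━━━━━━━━━━━━━━━━━━━━━━━━━━━━┓ 
           ┃>[-] a┃ FileBrowser                    ┃ 
──┬───┬───┬┃   [ ]┠────────────────────────────────┨ 
7 │ 8 │ 9 │┃   [-]┃> [-] app/                      ┃ 
──┼───┼───┼┃     [┃    logger.toml                 ┃ 
4 │ 5 │ 6 │┃     [┃    [+] views/                  ┃ 
──┼───┼───┼┃     [┃    types.toml                  ┃ 
1 │ 2 │ 3 │┃     [┃                                ┃ 
──┼───┼───┼┃   [ ]┃                                ┃ 
0 │ . │ = │┃   [ ]┃                                ┃ 
──┼───┼───┼┃   [x]┃                                ┃ 
C │ MC│ MR│┃      ┃                                ┃ 
──┴───┴───┴┃      ┃                                ┃ 


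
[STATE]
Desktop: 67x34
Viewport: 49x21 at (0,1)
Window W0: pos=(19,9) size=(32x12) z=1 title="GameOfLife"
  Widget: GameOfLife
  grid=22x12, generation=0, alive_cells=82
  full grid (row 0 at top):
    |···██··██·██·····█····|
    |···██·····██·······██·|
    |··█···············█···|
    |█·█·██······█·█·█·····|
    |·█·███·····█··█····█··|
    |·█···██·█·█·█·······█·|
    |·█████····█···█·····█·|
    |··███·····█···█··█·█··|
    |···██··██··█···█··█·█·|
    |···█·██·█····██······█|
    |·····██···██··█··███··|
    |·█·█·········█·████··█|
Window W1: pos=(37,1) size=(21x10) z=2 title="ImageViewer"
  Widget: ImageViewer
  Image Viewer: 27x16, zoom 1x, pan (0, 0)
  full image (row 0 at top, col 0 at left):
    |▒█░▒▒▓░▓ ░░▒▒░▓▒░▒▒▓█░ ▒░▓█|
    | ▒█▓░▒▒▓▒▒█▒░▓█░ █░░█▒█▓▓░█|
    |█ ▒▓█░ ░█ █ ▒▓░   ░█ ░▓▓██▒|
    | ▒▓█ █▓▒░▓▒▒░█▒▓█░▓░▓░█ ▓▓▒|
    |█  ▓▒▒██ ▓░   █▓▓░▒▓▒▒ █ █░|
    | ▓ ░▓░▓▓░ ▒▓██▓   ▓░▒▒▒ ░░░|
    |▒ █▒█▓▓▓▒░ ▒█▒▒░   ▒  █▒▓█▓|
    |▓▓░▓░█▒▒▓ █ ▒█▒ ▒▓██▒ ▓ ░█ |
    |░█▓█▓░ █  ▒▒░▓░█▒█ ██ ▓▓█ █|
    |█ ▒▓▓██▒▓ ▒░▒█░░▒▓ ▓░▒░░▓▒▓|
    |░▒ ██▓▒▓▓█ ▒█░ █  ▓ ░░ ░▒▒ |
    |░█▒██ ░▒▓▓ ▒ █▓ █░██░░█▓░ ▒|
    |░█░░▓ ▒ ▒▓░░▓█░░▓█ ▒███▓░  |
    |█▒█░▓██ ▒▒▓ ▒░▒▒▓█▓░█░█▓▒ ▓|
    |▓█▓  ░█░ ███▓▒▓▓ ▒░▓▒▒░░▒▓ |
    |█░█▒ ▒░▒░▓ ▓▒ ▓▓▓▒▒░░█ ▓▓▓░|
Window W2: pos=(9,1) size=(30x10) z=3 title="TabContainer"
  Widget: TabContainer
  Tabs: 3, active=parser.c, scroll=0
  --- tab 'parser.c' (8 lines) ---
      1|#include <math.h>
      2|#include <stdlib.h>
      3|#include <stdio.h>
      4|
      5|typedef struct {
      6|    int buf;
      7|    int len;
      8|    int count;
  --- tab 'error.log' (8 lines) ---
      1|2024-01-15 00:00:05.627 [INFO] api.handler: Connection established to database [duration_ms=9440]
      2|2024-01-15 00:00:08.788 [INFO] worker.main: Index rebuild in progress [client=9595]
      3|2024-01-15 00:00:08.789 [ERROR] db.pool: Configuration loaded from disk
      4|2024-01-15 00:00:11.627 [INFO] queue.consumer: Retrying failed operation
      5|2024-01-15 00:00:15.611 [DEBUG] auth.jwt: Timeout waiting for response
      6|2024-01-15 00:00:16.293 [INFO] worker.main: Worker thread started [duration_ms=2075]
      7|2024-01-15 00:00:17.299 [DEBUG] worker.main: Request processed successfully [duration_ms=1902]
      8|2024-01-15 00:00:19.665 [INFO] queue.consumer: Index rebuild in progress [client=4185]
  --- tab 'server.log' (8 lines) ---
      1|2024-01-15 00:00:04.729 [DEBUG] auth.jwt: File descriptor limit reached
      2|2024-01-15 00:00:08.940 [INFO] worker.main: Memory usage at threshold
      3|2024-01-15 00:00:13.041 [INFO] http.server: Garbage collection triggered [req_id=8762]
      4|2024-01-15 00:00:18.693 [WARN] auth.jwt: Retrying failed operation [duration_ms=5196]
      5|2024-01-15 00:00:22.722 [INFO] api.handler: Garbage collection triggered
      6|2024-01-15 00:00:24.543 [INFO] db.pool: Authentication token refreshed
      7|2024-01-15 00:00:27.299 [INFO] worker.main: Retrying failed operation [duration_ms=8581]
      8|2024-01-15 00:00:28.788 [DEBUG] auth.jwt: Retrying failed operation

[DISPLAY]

         ┏━━━━━━━━━━━━━━━━━━━━━━━━━━━━┓━━━━━━━━━━
         ┃ TabContainer               ┃ImageViewe
         ┠────────────────────────────┨──────────
         ┃[parser.c]│ error.log │ serv┃█░▒▒▓░▓ ░░
         ┃────────────────────────────┃▒█▓░▒▒▓▒▒█
         ┃#include <math.h>           ┃ ▒▓█░ ░█ █
         ┃#include <stdlib.h>         ┃▒▓█ █▓▒░▓▒
         ┃#include <stdio.h>          ┃  ▓▒▒██ ▓░
         ┃                            ┃▓ ░▓░▓▓░ ▒
         ┗━━━━━━━━━━━━━━━━━━━━━━━━━━━━┛━━━━━━━━━━
                   ┠─────────────────────────────
                   ┃Gen: 0                       
                   ┃··█···············█···       
                   ┃█·█·██······█·█·█·····       
                   ┃·█·███·····█··█····█··       
                   ┃·█···██·█·█·█·······█·       
                   ┃·█████····█···█·····█·       
                   ┃··███·····█···█··█·█··       
                   ┃···██··██··█···█··█·█·       
                   ┗━━━━━━━━━━━━━━━━━━━━━━━━━━━━━
                                                 


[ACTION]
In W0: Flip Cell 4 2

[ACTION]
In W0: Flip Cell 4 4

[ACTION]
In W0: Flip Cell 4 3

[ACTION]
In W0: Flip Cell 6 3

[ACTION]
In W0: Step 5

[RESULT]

         ┏━━━━━━━━━━━━━━━━━━━━━━━━━━━━┓━━━━━━━━━━
         ┃ TabContainer               ┃ImageViewe
         ┠────────────────────────────┨──────────
         ┃[parser.c]│ error.log │ serv┃█░▒▒▓░▓ ░░
         ┃────────────────────────────┃▒█▓░▒▒▓▒▒█
         ┃#include <math.h>           ┃ ▒▓█░ ░█ █
         ┃#include <stdlib.h>         ┃▒▓█ █▓▒░▓▒
         ┃#include <stdio.h>          ┃  ▓▒▒██ ▓░
         ┃                            ┃▓ ░▓░▓▓░ ▒
         ┗━━━━━━━━━━━━━━━━━━━━━━━━━━━━┛━━━━━━━━━━
                   ┠─────────────────────────────
                   ┃Gen: 5                       
                   ┃██····██··········██··       
                   ┃██····██·█···█········       
                   ┃███·███···············       
                   ┃█·████··█·············       
                   ┃█·█··········█·█······       
                   ┃█·█··············█····       
                   ┃·█·······██·····████··       
                   ┗━━━━━━━━━━━━━━━━━━━━━━━━━━━━━
                                                 


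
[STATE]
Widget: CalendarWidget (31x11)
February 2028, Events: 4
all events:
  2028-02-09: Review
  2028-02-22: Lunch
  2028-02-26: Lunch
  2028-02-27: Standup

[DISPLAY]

         February 2028         
Mo Tu We Th Fr Sa Su           
    1  2  3  4  5  6           
 7  8  9* 10 11 12 13          
14 15 16 17 18 19 20           
21 22* 23 24 25 26* 27*        
28 29                          
                               
                               
                               
                               


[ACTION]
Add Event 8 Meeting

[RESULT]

         February 2028         
Mo Tu We Th Fr Sa Su           
    1  2  3  4  5  6           
 7  8*  9* 10 11 12 13         
14 15 16 17 18 19 20           
21 22* 23 24 25 26* 27*        
28 29                          
                               
                               
                               
                               


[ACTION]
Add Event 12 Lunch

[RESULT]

         February 2028         
Mo Tu We Th Fr Sa Su           
    1  2  3  4  5  6           
 7  8*  9* 10 11 12* 13        
14 15 16 17 18 19 20           
21 22* 23 24 25 26* 27*        
28 29                          
                               
                               
                               
                               


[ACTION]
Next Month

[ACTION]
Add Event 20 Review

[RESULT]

           March 2028          
Mo Tu We Th Fr Sa Su           
       1  2  3  4  5           
 6  7  8  9 10 11 12           
13 14 15 16 17 18 19           
20* 21 22 23 24 25 26          
27 28 29 30 31                 
                               
                               
                               
                               


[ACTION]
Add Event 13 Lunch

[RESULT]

           March 2028          
Mo Tu We Th Fr Sa Su           
       1  2  3  4  5           
 6  7  8  9 10 11 12           
13* 14 15 16 17 18 19          
20* 21 22 23 24 25 26          
27 28 29 30 31                 
                               
                               
                               
                               


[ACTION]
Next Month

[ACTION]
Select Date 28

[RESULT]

           April 2028          
Mo Tu We Th Fr Sa Su           
                1  2           
 3  4  5  6  7  8  9           
10 11 12 13 14 15 16           
17 18 19 20 21 22 23           
24 25 26 27 [28] 29 30         
                               
                               
                               
                               


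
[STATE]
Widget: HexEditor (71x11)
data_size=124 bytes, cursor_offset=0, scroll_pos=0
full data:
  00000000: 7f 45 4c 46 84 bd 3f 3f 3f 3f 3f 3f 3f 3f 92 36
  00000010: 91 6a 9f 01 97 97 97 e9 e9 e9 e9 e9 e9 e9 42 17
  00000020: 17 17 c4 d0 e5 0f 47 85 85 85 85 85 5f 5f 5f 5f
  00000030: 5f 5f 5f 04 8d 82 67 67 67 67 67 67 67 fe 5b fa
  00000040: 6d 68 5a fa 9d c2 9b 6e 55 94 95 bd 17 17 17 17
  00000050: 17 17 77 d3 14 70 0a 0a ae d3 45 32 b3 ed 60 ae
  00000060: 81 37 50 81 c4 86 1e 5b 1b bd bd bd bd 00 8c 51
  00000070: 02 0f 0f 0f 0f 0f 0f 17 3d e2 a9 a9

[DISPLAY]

00000000  7F 45 4c 46 84 bd 3f 3f  3f 3f 3f 3f 3f 3f 92 36  |.ELF..????
00000010  91 6a 9f 01 97 97 97 e9  e9 e9 e9 e9 e9 e9 42 17  |.j........
00000020  17 17 c4 d0 e5 0f 47 85  85 85 85 85 5f 5f 5f 5f  |......G...
00000030  5f 5f 5f 04 8d 82 67 67  67 67 67 67 67 fe 5b fa  |___...gggg
00000040  6d 68 5a fa 9d c2 9b 6e  55 94 95 bd 17 17 17 17  |mhZ....nU.
00000050  17 17 77 d3 14 70 0a 0a  ae d3 45 32 b3 ed 60 ae  |..w..p....
00000060  81 37 50 81 c4 86 1e 5b  1b bd bd bd bd 00 8c 51  |.7P....[..
00000070  02 0f 0f 0f 0f 0f 0f 17  3d e2 a9 a9              |........=.
                                                                       
                                                                       
                                                                       


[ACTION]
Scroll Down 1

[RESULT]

00000010  91 6a 9f 01 97 97 97 e9  e9 e9 e9 e9 e9 e9 42 17  |.j........
00000020  17 17 c4 d0 e5 0f 47 85  85 85 85 85 5f 5f 5f 5f  |......G...
00000030  5f 5f 5f 04 8d 82 67 67  67 67 67 67 67 fe 5b fa  |___...gggg
00000040  6d 68 5a fa 9d c2 9b 6e  55 94 95 bd 17 17 17 17  |mhZ....nU.
00000050  17 17 77 d3 14 70 0a 0a  ae d3 45 32 b3 ed 60 ae  |..w..p....
00000060  81 37 50 81 c4 86 1e 5b  1b bd bd bd bd 00 8c 51  |.7P....[..
00000070  02 0f 0f 0f 0f 0f 0f 17  3d e2 a9 a9              |........=.
                                                                       
                                                                       
                                                                       
                                                                       


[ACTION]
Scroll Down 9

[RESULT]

00000070  02 0f 0f 0f 0f 0f 0f 17  3d e2 a9 a9              |........=.
                                                                       
                                                                       
                                                                       
                                                                       
                                                                       
                                                                       
                                                                       
                                                                       
                                                                       
                                                                       


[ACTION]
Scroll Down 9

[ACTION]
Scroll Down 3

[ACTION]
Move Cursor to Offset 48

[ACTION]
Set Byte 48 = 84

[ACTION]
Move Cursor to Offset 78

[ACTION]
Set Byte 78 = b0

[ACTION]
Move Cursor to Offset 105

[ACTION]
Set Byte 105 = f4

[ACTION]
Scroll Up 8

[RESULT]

00000000  7f 45 4c 46 84 bd 3f 3f  3f 3f 3f 3f 3f 3f 92 36  |.ELF..????
00000010  91 6a 9f 01 97 97 97 e9  e9 e9 e9 e9 e9 e9 42 17  |.j........
00000020  17 17 c4 d0 e5 0f 47 85  85 85 85 85 5f 5f 5f 5f  |......G...
00000030  84 5f 5f 04 8d 82 67 67  67 67 67 67 67 fe 5b fa  |.__...gggg
00000040  6d 68 5a fa 9d c2 9b 6e  55 94 95 bd 17 17 b0 17  |mhZ....nU.
00000050  17 17 77 d3 14 70 0a 0a  ae d3 45 32 b3 ed 60 ae  |..w..p....
00000060  81 37 50 81 c4 86 1e 5b  1b F4 bd bd bd 00 8c 51  |.7P....[..
00000070  02 0f 0f 0f 0f 0f 0f 17  3d e2 a9 a9              |........=.
                                                                       
                                                                       
                                                                       


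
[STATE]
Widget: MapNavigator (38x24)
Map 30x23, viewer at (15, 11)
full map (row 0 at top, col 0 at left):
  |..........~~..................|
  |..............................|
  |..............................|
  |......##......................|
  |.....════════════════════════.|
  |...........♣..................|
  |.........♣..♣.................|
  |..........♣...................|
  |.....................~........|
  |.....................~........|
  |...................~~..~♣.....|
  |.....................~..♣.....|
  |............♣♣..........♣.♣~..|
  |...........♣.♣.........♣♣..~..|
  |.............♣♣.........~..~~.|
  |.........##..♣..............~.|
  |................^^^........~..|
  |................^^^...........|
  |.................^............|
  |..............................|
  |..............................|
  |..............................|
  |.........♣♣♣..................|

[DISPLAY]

                                      
    ..........~~..................    
    ..............................    
    ..............................    
    ......##......................    
    .....════════════════════════.    
    ...........♣..................    
    .........♣..♣.................    
    ..........♣...................    
    .....................~........    
    .....................~........    
    ...................~~..~♣.....    
    ...............@.....~..♣.....    
    ............♣♣..........♣.♣~..    
    ...........♣.♣.........♣♣..~..    
    .............♣♣.........~..~~.    
    .........##..♣..............~.    
    ................^^^........~..    
    ................^^^...........    
    .................^............    
    ..............................    
    ..............................    
    ..............................    
    .........♣♣♣..................    


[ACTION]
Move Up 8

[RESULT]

                                      
                                      
                                      
                                      
                                      
                                      
                                      
                                      
                                      
    ..........~~..................    
    ..............................    
    ..............................    
    ......##.......@..............    
    .....════════════════════════.    
    ...........♣..................    
    .........♣..♣.................    
    ..........♣...................    
    .....................~........    
    .....................~........    
    ...................~~..~♣.....    
    .....................~..♣.....    
    ............♣♣..........♣.♣~..    
    ...........♣.♣.........♣♣..~..    
    .............♣♣.........~..~~.    


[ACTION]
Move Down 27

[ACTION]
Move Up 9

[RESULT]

    ..............................    
    ..............................    
    ......##......................    
    .....════════════════════════.    
    ...........♣..................    
    .........♣..♣.................    
    ..........♣...................    
    .....................~........    
    .....................~........    
    ...................~~..~♣.....    
    .....................~..♣.....    
    ............♣♣..........♣.♣~..    
    ...........♣.♣.@.......♣♣..~..    
    .............♣♣.........~..~~.    
    .........##..♣..............~.    
    ................^^^........~..    
    ................^^^...........    
    .................^............    
    ..............................    
    ..............................    
    ..............................    
    .........♣♣♣..................    
                                      
                                      


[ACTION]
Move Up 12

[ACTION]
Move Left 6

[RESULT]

                                      
                                      
                                      
                                      
                                      
                                      
                                      
                                      
                                      
                                      
                                      
          ..........~~................
          .........@..................
          ............................
          ......##....................
          .....═══════════════════════
          ...........♣................
          .........♣..♣...............
          ..........♣.................
          .....................~......
          .....................~......
          ...................~~..~♣...
          .....................~..♣...
          ............♣♣..........♣.♣~


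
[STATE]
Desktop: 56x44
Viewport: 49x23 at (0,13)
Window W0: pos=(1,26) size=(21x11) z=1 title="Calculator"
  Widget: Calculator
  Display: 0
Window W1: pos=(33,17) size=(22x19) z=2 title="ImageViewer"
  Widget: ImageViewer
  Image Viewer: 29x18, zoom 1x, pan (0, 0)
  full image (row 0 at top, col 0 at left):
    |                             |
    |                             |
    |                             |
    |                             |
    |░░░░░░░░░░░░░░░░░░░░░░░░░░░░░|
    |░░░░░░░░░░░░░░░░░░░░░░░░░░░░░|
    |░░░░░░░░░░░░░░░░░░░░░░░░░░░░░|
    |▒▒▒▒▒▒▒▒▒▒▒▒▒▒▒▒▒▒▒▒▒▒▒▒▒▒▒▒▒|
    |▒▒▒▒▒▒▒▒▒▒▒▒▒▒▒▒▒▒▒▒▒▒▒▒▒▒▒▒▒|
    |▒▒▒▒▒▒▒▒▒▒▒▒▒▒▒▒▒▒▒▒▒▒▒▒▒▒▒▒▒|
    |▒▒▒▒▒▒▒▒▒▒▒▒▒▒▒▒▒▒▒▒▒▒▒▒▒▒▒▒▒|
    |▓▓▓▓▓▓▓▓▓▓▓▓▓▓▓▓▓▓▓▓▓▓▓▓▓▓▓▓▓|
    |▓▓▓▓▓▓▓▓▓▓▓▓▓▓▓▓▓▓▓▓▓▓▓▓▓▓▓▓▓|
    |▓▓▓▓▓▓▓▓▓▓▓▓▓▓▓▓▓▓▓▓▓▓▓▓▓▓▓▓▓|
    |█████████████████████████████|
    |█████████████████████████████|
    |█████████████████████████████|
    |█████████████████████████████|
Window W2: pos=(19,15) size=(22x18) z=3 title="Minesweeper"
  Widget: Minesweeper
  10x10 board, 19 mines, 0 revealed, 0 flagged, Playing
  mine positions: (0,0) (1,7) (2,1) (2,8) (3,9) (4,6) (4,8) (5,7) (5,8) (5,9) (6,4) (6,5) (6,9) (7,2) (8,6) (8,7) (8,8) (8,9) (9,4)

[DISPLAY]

                                                 
                                                 
                   ┏━━━━━━━━━━━━━━━━━━━━┓        
                   ┃ Minesweeper        ┃        
                   ┠────────────────────┨━━━━━━━━
                   ┃■■■■■■■■■■          ┃iewer   
                   ┃■■■■■■■■■■          ┃────────
                   ┃■■■■■■■■■■          ┃        
                   ┃■■■■■■■■■■          ┃        
                   ┃■■■■■■■■■■          ┃        
                   ┃■■■■■■■■■■          ┃        
                   ┃■■■■■■■■■■          ┃░░░░░░░░
                   ┃■■■■■■■■■■          ┃░░░░░░░░
 ┏━━━━━━━━━━━━━━━━━┃■■■■■■■■■■          ┃░░░░░░░░
 ┃ Calculator      ┃■■■■■■■■■■          ┃▒▒▒▒▒▒▒▒
 ┠─────────────────┃                    ┃▒▒▒▒▒▒▒▒
 ┃                 ┃                    ┃▒▒▒▒▒▒▒▒
 ┃┌───┬───┬───┬───┐┃                    ┃▒▒▒▒▒▒▒▒
 ┃│ 7 │ 8 │ 9 │ ÷ │┃                    ┃▓▓▓▓▓▓▓▓
 ┃├───┼───┼───┼───┤┗━━━━━━━━━━━━━━━━━━━━┛▓▓▓▓▓▓▓▓
 ┃│ 4 │ 5 │ 6 │ × │  ┃           ┃▓▓▓▓▓▓▓▓▓▓▓▓▓▓▓
 ┃├───┼───┼───┼───┤  ┃           ┃███████████████
 ┃│ 1 │ 2 │ 3 │ - │  ┃           ┗━━━━━━━━━━━━━━━


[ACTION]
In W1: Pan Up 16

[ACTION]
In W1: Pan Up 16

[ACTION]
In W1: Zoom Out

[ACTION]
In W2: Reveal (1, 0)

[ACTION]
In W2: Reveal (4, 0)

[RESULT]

                                                 
                                                 
                   ┏━━━━━━━━━━━━━━━━━━━━┓        
                   ┃ Minesweeper        ┃        
                   ┠────────────────────┨━━━━━━━━
                   ┃■1    1■■■          ┃iewer   
                   ┃221   1■■■          ┃────────
                   ┃■■1   1■■■          ┃        
                   ┃111  11■■■          ┃        
                   ┃     1■■■■          ┃        
                   ┃   123■■■■          ┃        
                   ┃ 112■■■■■■          ┃░░░░░░░░
                   ┃ 1■■■■■■■■          ┃░░░░░░░░
 ┏━━━━━━━━━━━━━━━━━┃ 112■■■■■■          ┃░░░░░░░░
 ┃ Calculator      ┃   1■■■■■■          ┃▒▒▒▒▒▒▒▒
 ┠─────────────────┃                    ┃▒▒▒▒▒▒▒▒
 ┃                 ┃                    ┃▒▒▒▒▒▒▒▒
 ┃┌───┬───┬───┬───┐┃                    ┃▒▒▒▒▒▒▒▒
 ┃│ 7 │ 8 │ 9 │ ÷ │┃                    ┃▓▓▓▓▓▓▓▓
 ┃├───┼───┼───┼───┤┗━━━━━━━━━━━━━━━━━━━━┛▓▓▓▓▓▓▓▓
 ┃│ 4 │ 5 │ 6 │ × │  ┃           ┃▓▓▓▓▓▓▓▓▓▓▓▓▓▓▓
 ┃├───┼───┼───┼───┤  ┃           ┃███████████████
 ┃│ 1 │ 2 │ 3 │ - │  ┃           ┗━━━━━━━━━━━━━━━


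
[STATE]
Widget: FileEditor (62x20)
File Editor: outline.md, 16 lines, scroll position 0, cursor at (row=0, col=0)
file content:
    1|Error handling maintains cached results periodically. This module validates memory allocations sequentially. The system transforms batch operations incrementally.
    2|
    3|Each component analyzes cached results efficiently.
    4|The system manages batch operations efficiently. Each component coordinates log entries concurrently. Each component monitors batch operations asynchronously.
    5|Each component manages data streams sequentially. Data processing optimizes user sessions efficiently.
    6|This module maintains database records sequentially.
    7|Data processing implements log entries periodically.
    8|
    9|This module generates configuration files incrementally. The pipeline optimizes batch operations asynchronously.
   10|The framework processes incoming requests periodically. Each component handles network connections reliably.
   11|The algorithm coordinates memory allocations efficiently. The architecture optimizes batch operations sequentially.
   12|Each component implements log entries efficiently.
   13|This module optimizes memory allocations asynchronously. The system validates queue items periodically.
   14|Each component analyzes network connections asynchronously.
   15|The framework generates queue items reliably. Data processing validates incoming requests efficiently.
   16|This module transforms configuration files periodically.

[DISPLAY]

█rror handling maintains cached results periodically. This mo▲
                                                             █
Each component analyzes cached results efficiently.          ░
The system manages batch operations efficiently. Each compone░
Each component manages data streams sequentially. Data proces░
This module maintains database records sequentially.         ░
Data processing implements log entries periodically.         ░
                                                             ░
This module generates configuration files incrementally. The ░
The framework processes incoming requests periodically. Each ░
The algorithm coordinates memory allocations efficiently. The░
Each component implements log entries efficiently.           ░
This module optimizes memory allocations asynchronously. The ░
Each component analyzes network connections asynchronously.  ░
The framework generates queue items reliably. Data processing░
This module transforms configuration files periodically.     ░
                                                             ░
                                                             ░
                                                             ░
                                                             ▼


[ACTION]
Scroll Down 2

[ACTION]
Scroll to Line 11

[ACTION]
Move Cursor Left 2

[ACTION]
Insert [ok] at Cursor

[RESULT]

ok█rror handling maintains cached results periodically. This ▲
                                                             █
Each component analyzes cached results efficiently.          ░
The system manages batch operations efficiently. Each compone░
Each component manages data streams sequentially. Data proces░
This module maintains database records sequentially.         ░
Data processing implements log entries periodically.         ░
                                                             ░
This module generates configuration files incrementally. The ░
The framework processes incoming requests periodically. Each ░
The algorithm coordinates memory allocations efficiently. The░
Each component implements log entries efficiently.           ░
This module optimizes memory allocations asynchronously. The ░
Each component analyzes network connections asynchronously.  ░
The framework generates queue items reliably. Data processing░
This module transforms configuration files periodically.     ░
                                                             ░
                                                             ░
                                                             ░
                                                             ▼
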